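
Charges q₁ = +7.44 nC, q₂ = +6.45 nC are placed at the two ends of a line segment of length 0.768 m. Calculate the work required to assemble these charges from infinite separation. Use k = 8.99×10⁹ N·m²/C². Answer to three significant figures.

The assembly work is the sum of pairwise potential energies, U = Σ_{i<j} kqᵢqⱼ/rᵢⱼ.
The separation is r = 0.768 m.
U = (5.62×10⁻⁷) = 5.62×10⁻⁷ J.

5.62×10⁻⁷ J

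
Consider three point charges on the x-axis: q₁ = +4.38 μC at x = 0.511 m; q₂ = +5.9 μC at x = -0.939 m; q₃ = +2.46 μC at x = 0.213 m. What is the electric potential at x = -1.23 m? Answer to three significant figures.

2.20×10⁵ V

Electric potential is a scalar, so the contributions from each charge add algebraically: V = Σ kqᵢ/rᵢ.
Distances from the field point to each charge: r₁ = 1.74 m, r₂ = 0.291 m, r₃ = 1.44 m.
V = k[(4.38×10⁻⁶)/(1.74) + (5.90×10⁻⁶)/(0.291) + (2.46×10⁻⁶)/(1.44)] = 2.20×10⁵ V.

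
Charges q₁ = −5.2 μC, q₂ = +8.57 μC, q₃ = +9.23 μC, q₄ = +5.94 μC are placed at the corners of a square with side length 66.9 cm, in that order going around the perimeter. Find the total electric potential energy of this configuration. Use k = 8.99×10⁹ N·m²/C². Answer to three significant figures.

The assembly work is the sum of pairwise potential energies, U = Σ_{i<j} kqᵢqⱼ/rᵢⱼ.
The four side pairs have separation 0.669 m and the two diagonal pairs 0.946 m.
Summing all 6 pair terms gives U = 0.813 J.

0.813 J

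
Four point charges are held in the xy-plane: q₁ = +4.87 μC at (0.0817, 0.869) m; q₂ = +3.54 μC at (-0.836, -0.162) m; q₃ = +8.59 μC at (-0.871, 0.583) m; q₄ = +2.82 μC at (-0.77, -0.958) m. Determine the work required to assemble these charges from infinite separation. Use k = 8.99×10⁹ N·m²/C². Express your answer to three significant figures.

The assembly work is the sum of pairwise potential energies, U = Σ_{i<j} kqᵢqⱼ/rᵢⱼ.
Pair separations: r₁₂ = 1.38 m, r₁₃ = 0.995 m, r₁₄ = 2.02 m, r₂₃ = 0.746 m, r₂₄ = 0.799 m, r₃₄ = 1.54 m.
Summing all 6 pair terms gives U = 1.17 J.

1.17 J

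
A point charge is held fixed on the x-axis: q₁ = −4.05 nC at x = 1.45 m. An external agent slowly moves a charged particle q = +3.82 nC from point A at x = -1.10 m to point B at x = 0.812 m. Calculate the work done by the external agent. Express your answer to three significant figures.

-1.63×10⁻⁷ J

For quasistatic motion the external work equals the change in potential energy: W_ext = qΔV = q(V_B − V_A).
At A: distance to the source charge is 2.55 m; V_A = kq₁/r = -14.3 V.
At B: distance to the source charge is 0.638 m; V_B = kq₁/r = -57.1 V.
ΔV = V_B − V_A = -42.8 V.
W_ext = qΔV = (3.82×10⁻⁹ C)(-42.8 V) = -1.63×10⁻⁷ J.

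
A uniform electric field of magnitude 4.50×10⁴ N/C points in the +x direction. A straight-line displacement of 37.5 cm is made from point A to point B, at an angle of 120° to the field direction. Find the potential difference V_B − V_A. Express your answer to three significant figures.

Only the component of displacement along E changes the potential: ΔV = −E·d·cosθ.
ΔV = −(4.50×10⁴ V/m)(0.375 m)cos120° = 8440 V.

8440 V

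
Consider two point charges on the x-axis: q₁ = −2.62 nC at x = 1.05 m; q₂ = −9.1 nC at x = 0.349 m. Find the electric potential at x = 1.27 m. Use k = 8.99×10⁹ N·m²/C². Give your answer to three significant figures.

-196 V

The total potential is the scalar sum of each charge's contribution, V = Σ kqᵢ/rᵢ.
Distances from the field point to each charge: r₁ = 0.220 m, r₂ = 0.921 m.
V = k[(-2.62×10⁻⁹)/(0.220) + (-9.10×10⁻⁹)/(0.921)] = -196 V.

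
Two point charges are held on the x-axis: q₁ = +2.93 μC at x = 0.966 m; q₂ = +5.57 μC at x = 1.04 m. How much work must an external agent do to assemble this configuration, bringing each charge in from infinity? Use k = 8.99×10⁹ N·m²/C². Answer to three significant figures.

1.98 J

The assembly work is the sum of pairwise potential energies, U = Σ_{i<j} kqᵢqⱼ/rᵢⱼ.
Pair separations: r₁₂ = 0.0740 m.
U = (1.98) = 1.98 J.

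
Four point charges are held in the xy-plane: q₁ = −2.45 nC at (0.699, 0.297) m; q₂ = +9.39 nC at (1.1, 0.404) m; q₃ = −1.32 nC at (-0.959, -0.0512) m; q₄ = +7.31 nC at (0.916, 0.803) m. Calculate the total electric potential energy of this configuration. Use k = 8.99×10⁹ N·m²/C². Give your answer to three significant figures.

5.36×10⁻⁷ J

The work to assemble the configuration equals its total potential energy, U = Σ kqᵢqⱼ/rᵢⱼ over all pairs.
Pair separations: r₁₂ = 0.415 m, r₁₃ = 1.69 m, r₁₄ = 0.551 m, r₂₃ = 2.11 m, r₂₄ = 0.439 m, r₃₄ = 2.06 m.
Summing all 6 pair terms gives U = 5.36×10⁻⁷ J.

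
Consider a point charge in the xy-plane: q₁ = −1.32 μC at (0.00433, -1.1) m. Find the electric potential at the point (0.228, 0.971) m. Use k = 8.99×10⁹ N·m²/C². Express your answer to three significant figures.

The total potential is the scalar sum of each charge's contribution, V = Σ kqᵢ/rᵢ.
Distances from the field point to each charge: r₁ = 2.08 m.
V = k[(-1.32×10⁻⁶)/(2.08)] = -5700 V.

-5700 V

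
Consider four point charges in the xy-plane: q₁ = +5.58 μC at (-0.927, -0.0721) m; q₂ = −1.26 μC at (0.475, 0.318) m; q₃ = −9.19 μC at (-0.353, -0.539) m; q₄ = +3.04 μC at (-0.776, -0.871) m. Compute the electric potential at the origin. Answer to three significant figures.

The total potential is the scalar sum of each charge's contribution, V = Σ kqᵢ/rᵢ.
Distances from the field point to each charge: r₁ = 0.930 m, r₂ = 0.572 m, r₃ = 0.644 m, r₄ = 1.17 m.
V = k[(5.58×10⁻⁶)/(0.930) + (-1.26×10⁻⁶)/(0.572) + (-9.19×10⁻⁶)/(0.644) + (3.04×10⁻⁶)/(1.17)] = -7.07×10⁴ V.

-7.07×10⁴ V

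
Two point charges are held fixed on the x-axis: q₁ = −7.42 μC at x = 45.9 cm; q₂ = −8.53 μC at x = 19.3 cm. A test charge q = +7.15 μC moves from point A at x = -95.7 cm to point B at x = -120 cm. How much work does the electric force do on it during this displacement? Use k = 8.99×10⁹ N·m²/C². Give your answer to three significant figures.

-0.133 J

The work done by the electric force is W_field = −ΔU = −q(V_B − V_A) = q(V_A − V_B).
At A: distances to the source charges are 1.42 m, 1.15 m; V_A = Σ kqᵢ/rᵢ = -1.14×10⁵ V.
At B: distances to the source charges are 1.66 m, 1.39 m; V_B = Σ kqᵢ/rᵢ = -9.53×10⁴ V.
ΔV = V_B − V_A = 1.85×10⁴ V.
W_field = −qΔV = −(7.15×10⁻⁶ C)(1.85×10⁴ V) = -0.133 J.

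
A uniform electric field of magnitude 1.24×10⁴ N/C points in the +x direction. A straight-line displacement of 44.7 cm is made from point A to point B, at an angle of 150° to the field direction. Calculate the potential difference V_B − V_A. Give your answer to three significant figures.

Only the component of displacement along E changes the potential: ΔV = −E·d·cosθ.
ΔV = −(1.24×10⁴ V/m)(0.447 m)cos150° = 4800 V.

4800 V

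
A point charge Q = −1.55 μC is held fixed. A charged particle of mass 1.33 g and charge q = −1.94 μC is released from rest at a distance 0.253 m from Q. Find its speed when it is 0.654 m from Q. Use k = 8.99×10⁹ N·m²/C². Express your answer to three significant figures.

Only the electrostatic force acts, so mechanical energy is conserved: ½mv² = U₁ − U₂ = kQq(1/r₁ − 1/r₂).
U₁ − U₂ = (8.99×10⁹ N·m²/C²)(-1.55×10⁻⁶ C)(-1.94×10⁻⁶ C)(1/0.253 − 1/0.654) = 0.0655 J.
v = √(2·0.0655/1.33×10⁻³) = 9.93 m/s.

9.93 m/s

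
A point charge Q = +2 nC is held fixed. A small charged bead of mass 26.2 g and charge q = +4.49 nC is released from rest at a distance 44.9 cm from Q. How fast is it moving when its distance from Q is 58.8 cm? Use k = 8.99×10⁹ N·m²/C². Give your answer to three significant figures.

1.80×10⁻³ m/s

Only the electrostatic force acts, so mechanical energy is conserved: ½mv² = U₁ − U₂ = kQq(1/r₁ − 1/r₂).
U₁ − U₂ = (8.99×10⁹ N·m²/C²)(2.00×10⁻⁹ C)(4.49×10⁻⁹ C)(1/0.449 − 1/0.588) = 4.25×10⁻⁸ J.
v = √(2·4.25×10⁻⁸/0.0262) = 1.80×10⁻³ m/s.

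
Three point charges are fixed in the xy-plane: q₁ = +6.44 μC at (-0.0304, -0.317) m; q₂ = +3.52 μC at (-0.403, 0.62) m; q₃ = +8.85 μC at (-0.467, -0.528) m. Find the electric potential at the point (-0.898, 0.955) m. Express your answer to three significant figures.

1.42×10⁵ V

Electric potential is a scalar, so the contributions from each charge add algebraically: V = Σ kqᵢ/rᵢ.
Distances from the field point to each charge: r₁ = 1.54 m, r₂ = 0.598 m, r₃ = 1.54 m.
V = k[(6.44×10⁻⁶)/(1.54) + (3.52×10⁻⁶)/(0.598) + (8.85×10⁻⁶)/(1.54)] = 1.42×10⁵ V.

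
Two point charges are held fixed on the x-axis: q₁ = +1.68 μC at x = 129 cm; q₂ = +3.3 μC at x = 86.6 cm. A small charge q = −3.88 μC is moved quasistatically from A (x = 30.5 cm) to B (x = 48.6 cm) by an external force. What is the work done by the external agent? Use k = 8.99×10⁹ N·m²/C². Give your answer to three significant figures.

-0.111 J

For quasistatic motion the external work equals the change in potential energy: W_ext = qΔV = q(V_B − V_A).
At A: distances to the source charges are 0.985 m, 0.561 m; V_A = Σ kqᵢ/rᵢ = 6.82×10⁴ V.
At B: distances to the source charges are 0.804 m, 0.380 m; V_B = Σ kqᵢ/rᵢ = 9.69×10⁴ V.
ΔV = V_B − V_A = 2.86×10⁴ V.
W_ext = qΔV = (-3.88×10⁻⁶ C)(2.86×10⁴ V) = -0.111 J.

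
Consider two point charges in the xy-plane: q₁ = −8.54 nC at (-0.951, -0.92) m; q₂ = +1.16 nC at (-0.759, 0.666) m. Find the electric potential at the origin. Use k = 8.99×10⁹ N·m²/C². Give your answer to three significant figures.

-47.7 V

Electric potential is a scalar, so the contributions from each charge add algebraically: V = Σ kqᵢ/rᵢ.
Distances from the field point to each charge: r₁ = 1.32 m, r₂ = 1.01 m.
V = k[(-8.54×10⁻⁹)/(1.32) + (1.16×10⁻⁹)/(1.01)] = -47.7 V.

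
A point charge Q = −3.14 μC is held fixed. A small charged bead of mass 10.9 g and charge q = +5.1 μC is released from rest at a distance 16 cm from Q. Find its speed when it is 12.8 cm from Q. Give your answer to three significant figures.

6.42 m/s

Only the electrostatic force acts, so mechanical energy is conserved: ½mv² = U₁ − U₂ = kQq(1/r₁ − 1/r₂).
U₁ − U₂ = (8.99×10⁹ N·m²/C²)(-3.14×10⁻⁶ C)(5.10×10⁻⁶ C)(1/0.160 − 1/0.128) = 0.225 J.
v = √(2·0.225/0.0109) = 6.42 m/s.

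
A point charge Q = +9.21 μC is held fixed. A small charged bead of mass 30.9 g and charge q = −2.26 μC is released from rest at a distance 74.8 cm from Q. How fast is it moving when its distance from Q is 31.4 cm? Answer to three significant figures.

4.73 m/s

Only the electrostatic force acts, so mechanical energy is conserved: ½mv² = U₁ − U₂ = kQq(1/r₁ − 1/r₂).
U₁ − U₂ = (8.99×10⁹ N·m²/C²)(9.21×10⁻⁶ C)(-2.26×10⁻⁶ C)(1/0.748 − 1/0.314) = 0.346 J.
v = √(2·0.346/0.0309) = 4.73 m/s.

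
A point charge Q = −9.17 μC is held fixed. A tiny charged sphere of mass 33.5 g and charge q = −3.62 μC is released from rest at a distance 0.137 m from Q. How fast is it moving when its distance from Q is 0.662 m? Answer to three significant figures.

10.2 m/s

Only the electrostatic force acts, so mechanical energy is conserved: ½mv² = U₁ − U₂ = kQq(1/r₁ − 1/r₂).
U₁ − U₂ = (8.99×10⁹ N·m²/C²)(-9.17×10⁻⁶ C)(-3.62×10⁻⁶ C)(1/0.137 − 1/0.662) = 1.73 J.
v = √(2·1.73/0.0335) = 10.2 m/s.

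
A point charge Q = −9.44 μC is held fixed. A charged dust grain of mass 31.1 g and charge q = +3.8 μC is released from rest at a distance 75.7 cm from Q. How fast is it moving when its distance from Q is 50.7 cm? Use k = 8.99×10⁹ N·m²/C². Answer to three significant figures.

Only the electrostatic force acts, so mechanical energy is conserved: ½mv² = U₁ − U₂ = kQq(1/r₁ − 1/r₂).
U₁ − U₂ = (8.99×10⁹ N·m²/C²)(-9.44×10⁻⁶ C)(3.80×10⁻⁶ C)(1/0.757 − 1/0.507) = 0.210 J.
v = √(2·0.210/0.0311) = 3.68 m/s.

3.68 m/s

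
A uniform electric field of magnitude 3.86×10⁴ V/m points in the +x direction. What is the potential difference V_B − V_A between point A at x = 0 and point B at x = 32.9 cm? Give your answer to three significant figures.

In a uniform field, potential decreases in the direction of E: V_B − V_A = −E·Δx.
V_B − V_A = −(3.86×10⁴ V/m)(0.329 m) = -1.27×10⁴ V.

-1.27×10⁴ V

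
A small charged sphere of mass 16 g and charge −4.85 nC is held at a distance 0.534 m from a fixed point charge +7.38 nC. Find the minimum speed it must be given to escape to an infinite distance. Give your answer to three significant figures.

To just escape, total mechanical energy must reach zero at infinity: ½mv²_min + U = 0, so ½mv²_min = −U = |kQq|/r.
|U| = |kQq|/r = (8.99×10⁹ N·m²/C²)(7.38×10⁻⁹)(4.85×10⁻⁹)/(0.534) = 6.03×10⁻⁷ J.
v_min = √(2|U|/m) = √(2·6.03×10⁻⁷/0.0160) = 8.68×10⁻³ m/s.

8.68×10⁻³ m/s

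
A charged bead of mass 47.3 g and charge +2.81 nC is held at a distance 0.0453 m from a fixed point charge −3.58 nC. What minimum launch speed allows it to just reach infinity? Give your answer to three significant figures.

9.19×10⁻³ m/s

To just escape, total mechanical energy must reach zero at infinity: ½mv²_min + U = 0, so ½mv²_min = −U = |kQq|/r.
|U| = |kQq|/r = (8.99×10⁹ N·m²/C²)(3.58×10⁻⁹)(2.81×10⁻⁹)/(0.0453) = 2.00×10⁻⁶ J.
v_min = √(2|U|/m) = √(2·2.00×10⁻⁶/0.0473) = 9.19×10⁻³ m/s.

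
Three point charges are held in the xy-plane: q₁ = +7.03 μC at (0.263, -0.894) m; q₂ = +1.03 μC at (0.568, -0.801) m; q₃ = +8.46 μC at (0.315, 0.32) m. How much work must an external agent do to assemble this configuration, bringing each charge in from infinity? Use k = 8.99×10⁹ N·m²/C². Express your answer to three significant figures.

0.712 J

The work to assemble the configuration equals its total potential energy, U = Σ kqᵢqⱼ/rᵢⱼ over all pairs.
Pair separations: r₁₂ = 0.319 m, r₁₃ = 1.22 m, r₂₃ = 1.15 m.
U = (0.204) + (0.440) + (0.0682) = 0.712 J.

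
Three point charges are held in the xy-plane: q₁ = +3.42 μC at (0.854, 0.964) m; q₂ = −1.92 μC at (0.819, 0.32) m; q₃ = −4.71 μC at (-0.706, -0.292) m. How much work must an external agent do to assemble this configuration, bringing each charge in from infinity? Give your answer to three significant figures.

-0.114 J

The work to assemble the configuration equals its total potential energy, U = Σ kqᵢqⱼ/rᵢⱼ over all pairs.
Pair separations: r₁₂ = 0.645 m, r₁₃ = 2.00 m, r₂₃ = 1.64 m.
U = (-0.0915) + (-0.0723) + (0.0495) = -0.114 J.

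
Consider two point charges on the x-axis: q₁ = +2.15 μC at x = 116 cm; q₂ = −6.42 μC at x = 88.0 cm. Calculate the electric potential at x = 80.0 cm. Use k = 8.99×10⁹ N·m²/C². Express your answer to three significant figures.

-6.68×10⁵ V

The total potential is the scalar sum of each charge's contribution, V = Σ kqᵢ/rᵢ.
Distances from the field point to each charge: r₁ = 0.360 m, r₂ = 0.0800 m.
V = k[(2.15×10⁻⁶)/(0.360) + (-6.42×10⁻⁶)/(0.0800)] = -6.68×10⁵ V.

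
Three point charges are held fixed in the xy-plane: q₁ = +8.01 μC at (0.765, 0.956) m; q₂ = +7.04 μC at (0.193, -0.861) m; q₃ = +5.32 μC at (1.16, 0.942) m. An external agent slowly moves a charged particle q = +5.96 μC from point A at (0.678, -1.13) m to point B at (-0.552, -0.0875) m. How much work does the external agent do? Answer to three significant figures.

For quasistatic motion the external work equals the change in potential energy: W_ext = qΔV = q(V_B − V_A).
At A: distances to the source charges are 2.09 m, 0.555 m, 2.13 m; V_A = Σ kqᵢ/rᵢ = 1.71×10⁵ V.
At B: distances to the source charges are 1.68 m, 1.07 m, 2.00 m; V_B = Σ kqᵢ/rᵢ = 1.26×10⁵ V.
ΔV = V_B − V_A = -4.54×10⁴ V.
W_ext = qΔV = (5.96×10⁻⁶ C)(-4.54×10⁴ V) = -0.270 J.

-0.270 J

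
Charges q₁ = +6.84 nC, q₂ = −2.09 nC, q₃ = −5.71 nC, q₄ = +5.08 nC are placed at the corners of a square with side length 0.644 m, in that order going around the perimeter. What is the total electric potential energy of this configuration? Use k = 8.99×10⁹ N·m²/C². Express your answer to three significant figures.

The work to assemble the configuration equals its total potential energy, U = Σ kqᵢqⱼ/rᵢⱼ over all pairs.
The four side pairs have separation 0.644 m and the two diagonal pairs 0.911 m.
Summing all 6 pair terms gives U = -4.43×10⁻⁷ J.

-4.43×10⁻⁷ J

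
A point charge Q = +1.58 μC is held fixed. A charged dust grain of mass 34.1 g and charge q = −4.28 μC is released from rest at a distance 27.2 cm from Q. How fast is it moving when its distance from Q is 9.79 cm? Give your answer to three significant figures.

4.83 m/s

Only the electrostatic force acts, so mechanical energy is conserved: ½mv² = U₁ − U₂ = kQq(1/r₁ − 1/r₂).
U₁ − U₂ = (8.99×10⁹ N·m²/C²)(1.58×10⁻⁶ C)(-4.28×10⁻⁶ C)(1/0.272 − 1/0.0979) = 0.397 J.
v = √(2·0.397/0.0341) = 4.83 m/s.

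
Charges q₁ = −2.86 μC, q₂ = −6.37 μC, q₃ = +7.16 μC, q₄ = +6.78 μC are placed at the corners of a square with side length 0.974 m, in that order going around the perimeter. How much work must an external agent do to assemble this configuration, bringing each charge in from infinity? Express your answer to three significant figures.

The work to assemble the configuration equals its total potential energy, U = Σ kqᵢqⱼ/rᵢⱼ over all pairs.
The four side pairs have separation 0.974 m and the two diagonal pairs 1.38 m.
Summing all 6 pair terms gives U = -0.399 J.

-0.399 J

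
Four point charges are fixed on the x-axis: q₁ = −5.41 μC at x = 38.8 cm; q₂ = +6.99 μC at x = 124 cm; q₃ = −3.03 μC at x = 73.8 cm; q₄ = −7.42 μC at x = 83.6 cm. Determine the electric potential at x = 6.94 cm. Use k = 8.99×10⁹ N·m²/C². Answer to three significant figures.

-2.27×10⁵ V

Electric potential is a scalar, so the contributions from each charge add algebraically: V = Σ kqᵢ/rᵢ.
Distances from the field point to each charge: r₁ = 0.319 m, r₂ = 1.17 m, r₃ = 0.669 m, r₄ = 0.767 m.
V = k[(-5.41×10⁻⁶)/(0.319) + (6.99×10⁻⁶)/(1.17) + (-3.03×10⁻⁶)/(0.669) + (-7.42×10⁻⁶)/(0.767)] = -2.27×10⁵ V.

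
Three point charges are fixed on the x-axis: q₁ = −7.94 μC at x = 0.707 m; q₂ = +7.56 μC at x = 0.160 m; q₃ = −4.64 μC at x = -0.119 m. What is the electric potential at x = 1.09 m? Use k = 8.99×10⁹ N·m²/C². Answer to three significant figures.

Electric potential is a scalar, so the contributions from each charge add algebraically: V = Σ kqᵢ/rᵢ.
Distances from the field point to each charge: r₁ = 0.383 m, r₂ = 0.930 m, r₃ = 1.21 m.
V = k[(-7.94×10⁻⁶)/(0.383) + (7.56×10⁻⁶)/(0.930) + (-4.64×10⁻⁶)/(1.21)] = -1.48×10⁵ V.

-1.48×10⁵ V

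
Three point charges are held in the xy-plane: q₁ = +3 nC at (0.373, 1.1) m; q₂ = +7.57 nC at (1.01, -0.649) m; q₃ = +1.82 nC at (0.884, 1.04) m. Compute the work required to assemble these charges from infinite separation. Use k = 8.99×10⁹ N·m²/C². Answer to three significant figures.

The work to assemble the configuration equals its total potential energy, U = Σ kqᵢqⱼ/rᵢⱼ over all pairs.
Pair separations: r₁₂ = 1.86 m, r₁₃ = 0.515 m, r₂₃ = 1.69 m.
U = (1.10×10⁻⁷) + (9.54×10⁻⁸) + (7.31×10⁻⁸) = 2.78×10⁻⁷ J.

2.78×10⁻⁷ J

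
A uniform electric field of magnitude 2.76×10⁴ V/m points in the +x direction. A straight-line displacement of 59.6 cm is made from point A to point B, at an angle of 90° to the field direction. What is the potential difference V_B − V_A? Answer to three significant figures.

0 V

Only the component of displacement along E changes the potential: ΔV = −E·d·cosθ.
ΔV = −(2.76×10⁴ V/m)(0.596 m)cos90° = 0 V.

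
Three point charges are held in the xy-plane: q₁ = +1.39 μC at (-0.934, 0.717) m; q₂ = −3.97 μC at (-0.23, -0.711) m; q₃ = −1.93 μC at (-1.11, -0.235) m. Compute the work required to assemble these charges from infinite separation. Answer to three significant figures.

The assembly work is the sum of pairwise potential energies, U = Σ_{i<j} kqᵢqⱼ/rᵢⱼ.
Pair separations: r₁₂ = 1.59 m, r₁₃ = 0.968 m, r₂₃ = 1.00 m.
U = (-0.0312) + (-0.0249) + (0.0688) = 0.0128 J.

0.0128 J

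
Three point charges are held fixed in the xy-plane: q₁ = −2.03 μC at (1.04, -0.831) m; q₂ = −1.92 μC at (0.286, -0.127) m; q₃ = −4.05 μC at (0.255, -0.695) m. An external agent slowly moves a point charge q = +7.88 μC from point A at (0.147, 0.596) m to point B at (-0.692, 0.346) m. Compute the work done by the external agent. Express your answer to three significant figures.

For quasistatic motion the external work equals the change in potential energy: W_ext = qΔV = q(V_B − V_A).
At A: distances to the source charges are 1.68 m, 0.736 m, 1.30 m; V_A = Σ kqᵢ/rᵢ = -6.24×10⁴ V.
At B: distances to the source charges are 2.09 m, 1.09 m, 1.41 m; V_B = Σ kqᵢ/rᵢ = -5.05×10⁴ V.
ΔV = V_B − V_A = 1.19×10⁴ V.
W_ext = qΔV = (7.88×10⁻⁶ C)(1.19×10⁴ V) = 0.0939 J.

0.0939 J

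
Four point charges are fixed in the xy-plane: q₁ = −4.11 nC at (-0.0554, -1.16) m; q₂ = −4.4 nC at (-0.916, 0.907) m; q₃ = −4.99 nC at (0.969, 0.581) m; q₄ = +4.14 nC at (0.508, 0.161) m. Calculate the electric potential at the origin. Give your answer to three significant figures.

Electric potential is a scalar, so the contributions from each charge add algebraically: V = Σ kqᵢ/rᵢ.
Distances from the field point to each charge: r₁ = 1.16 m, r₂ = 1.29 m, r₃ = 1.13 m, r₄ = 0.533 m.
V = k[(-4.11×10⁻⁹)/(1.16) + (-4.40×10⁻⁹)/(1.29) + (-4.99×10⁻⁹)/(1.13) + (4.14×10⁻⁹)/(0.533)] = -32.4 V.

-32.4 V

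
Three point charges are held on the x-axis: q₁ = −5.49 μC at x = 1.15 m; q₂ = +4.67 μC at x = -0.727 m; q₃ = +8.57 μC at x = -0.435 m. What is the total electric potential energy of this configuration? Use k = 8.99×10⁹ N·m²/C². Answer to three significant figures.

0.843 J

The assembly work is the sum of pairwise potential energies, U = Σ_{i<j} kqᵢqⱼ/rᵢⱼ.
Pair separations: r₁₂ = 1.88 m, r₁₃ = 1.58 m, r₂₃ = 0.292 m.
U = (-0.123) + (-0.267) + (1.23) = 0.843 J.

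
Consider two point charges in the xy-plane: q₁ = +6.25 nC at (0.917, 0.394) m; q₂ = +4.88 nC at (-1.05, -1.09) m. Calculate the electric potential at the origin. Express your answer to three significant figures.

85.3 V

The total potential is the scalar sum of each charge's contribution, V = Σ kqᵢ/rᵢ.
Distances from the field point to each charge: r₁ = 0.998 m, r₂ = 1.51 m.
V = k[(6.25×10⁻⁹)/(0.998) + (4.88×10⁻⁹)/(1.51)] = 85.3 V.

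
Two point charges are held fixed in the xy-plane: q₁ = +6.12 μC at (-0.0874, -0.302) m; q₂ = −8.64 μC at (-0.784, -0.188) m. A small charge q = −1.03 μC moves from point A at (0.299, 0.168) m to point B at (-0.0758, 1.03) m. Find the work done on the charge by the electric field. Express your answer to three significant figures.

The work done by the electric force is W_field = −ΔU = −q(V_B − V_A) = q(V_A − V_B).
At A: distances to the source charges are 0.608 m, 1.14 m; V_A = Σ kqᵢ/rᵢ = 2.23×10⁴ V.
At B: distances to the source charges are 1.33 m, 1.41 m; V_B = Σ kqᵢ/rᵢ = -1.38×10⁴ V.
ΔV = V_B − V_A = -3.61×10⁴ V.
W_field = −qΔV = −(-1.03×10⁻⁶ C)(-3.61×10⁴ V) = -0.0372 J.

-0.0372 J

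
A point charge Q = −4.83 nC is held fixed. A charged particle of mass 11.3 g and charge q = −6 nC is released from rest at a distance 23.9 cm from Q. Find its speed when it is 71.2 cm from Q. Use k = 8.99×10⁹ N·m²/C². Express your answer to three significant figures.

Only the electrostatic force acts, so mechanical energy is conserved: ½mv² = U₁ − U₂ = kQq(1/r₁ − 1/r₂).
U₁ − U₂ = (8.99×10⁹ N·m²/C²)(-4.83×10⁻⁹ C)(-6.00×10⁻⁹ C)(1/0.239 − 1/0.712) = 7.24×10⁻⁷ J.
v = √(2·7.24×10⁻⁷/0.0113) = 0.0113 m/s.

0.0113 m/s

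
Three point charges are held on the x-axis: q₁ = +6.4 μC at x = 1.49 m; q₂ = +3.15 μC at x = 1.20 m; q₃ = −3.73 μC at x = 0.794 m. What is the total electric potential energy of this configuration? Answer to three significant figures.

The work to assemble the configuration equals its total potential energy, U = Σ kqᵢqⱼ/rᵢⱼ over all pairs.
Pair separations: r₁₂ = 0.290 m, r₁₃ = 0.696 m, r₂₃ = 0.406 m.
U = (0.625) + (-0.308) + (-0.260) = 0.0564 J.

0.0564 J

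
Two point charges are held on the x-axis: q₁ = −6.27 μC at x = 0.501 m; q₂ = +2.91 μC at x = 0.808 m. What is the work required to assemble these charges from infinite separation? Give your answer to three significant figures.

The work to assemble the configuration equals its total potential energy, U = Σ kqᵢqⱼ/rᵢⱼ over all pairs.
Pair separations: r₁₂ = 0.307 m.
U = (-0.534) = -0.534 J.

-0.534 J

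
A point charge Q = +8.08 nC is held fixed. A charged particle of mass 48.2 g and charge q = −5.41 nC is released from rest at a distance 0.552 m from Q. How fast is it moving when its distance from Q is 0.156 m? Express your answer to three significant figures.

Only the electrostatic force acts, so mechanical energy is conserved: ½mv² = U₁ − U₂ = kQq(1/r₁ − 1/r₂).
U₁ − U₂ = (8.99×10⁹ N·m²/C²)(8.08×10⁻⁹ C)(-5.41×10⁻⁹ C)(1/0.552 − 1/0.156) = 1.81×10⁻⁶ J.
v = √(2·1.81×10⁻⁶/0.0482) = 8.66×10⁻³ m/s.

8.66×10⁻³ m/s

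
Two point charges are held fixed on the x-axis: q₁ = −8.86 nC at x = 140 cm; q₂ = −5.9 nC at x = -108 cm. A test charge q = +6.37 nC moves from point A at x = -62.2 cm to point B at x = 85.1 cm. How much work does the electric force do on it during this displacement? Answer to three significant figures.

1.11×10⁻⁷ J

The work done by the electric force is W_field = −ΔU = −q(V_B − V_A) = q(V_A − V_B).
At A: distances to the source charges are 2.02 m, 0.458 m; V_A = Σ kqᵢ/rᵢ = -155 V.
At B: distances to the source charges are 0.549 m, 1.93 m; V_B = Σ kqᵢ/rᵢ = -173 V.
ΔV = V_B − V_A = -17.4 V.
W_field = −qΔV = −(6.37×10⁻⁹ C)(-17.4 V) = 1.11×10⁻⁷ J.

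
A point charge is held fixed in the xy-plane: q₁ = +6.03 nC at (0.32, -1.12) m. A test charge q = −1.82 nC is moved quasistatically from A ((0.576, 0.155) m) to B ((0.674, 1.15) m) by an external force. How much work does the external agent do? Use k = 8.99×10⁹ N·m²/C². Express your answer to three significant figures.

3.29×10⁻⁸ J

For quasistatic motion the external work equals the change in potential energy: W_ext = qΔV = q(V_B − V_A).
At A: distance to the source charge is 1.30 m; V_A = kq₁/r = 41.7 V.
At B: distance to the source charge is 2.30 m; V_B = kq₁/r = 23.6 V.
ΔV = V_B − V_A = -18.1 V.
W_ext = qΔV = (-1.82×10⁻⁹ C)(-18.1 V) = 3.29×10⁻⁸ J.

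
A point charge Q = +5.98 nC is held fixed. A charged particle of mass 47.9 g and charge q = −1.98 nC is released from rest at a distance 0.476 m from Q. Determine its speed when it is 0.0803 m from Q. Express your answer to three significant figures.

Only the electrostatic force acts, so mechanical energy is conserved: ½mv² = U₁ − U₂ = kQq(1/r₁ − 1/r₂).
U₁ − U₂ = (8.99×10⁹ N·m²/C²)(5.98×10⁻⁹ C)(-1.98×10⁻⁹ C)(1/0.476 − 1/0.0803) = 1.10×10⁻⁶ J.
v = √(2·1.10×10⁻⁶/0.0479) = 6.78×10⁻³ m/s.

6.78×10⁻³ m/s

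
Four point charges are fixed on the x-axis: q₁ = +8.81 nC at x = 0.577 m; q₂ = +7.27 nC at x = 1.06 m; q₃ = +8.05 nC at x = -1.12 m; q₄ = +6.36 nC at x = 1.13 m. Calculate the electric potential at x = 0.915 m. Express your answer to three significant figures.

Electric potential is a scalar, so the contributions from each charge add algebraically: V = Σ kqᵢ/rᵢ.
Distances from the field point to each charge: r₁ = 0.338 m, r₂ = 0.145 m, r₃ = 2.04 m, r₄ = 0.215 m.
V = k[(8.81×10⁻⁹)/(0.338) + (7.27×10⁻⁹)/(0.145) + (8.05×10⁻⁹)/(2.04) + (6.36×10⁻⁹)/(0.215)] = 987 V.

987 V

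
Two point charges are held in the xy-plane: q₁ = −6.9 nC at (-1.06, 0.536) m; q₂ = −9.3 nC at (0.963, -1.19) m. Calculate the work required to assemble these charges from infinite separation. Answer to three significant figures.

2.17×10⁻⁷ J

The work to assemble the configuration equals its total potential energy, U = Σ kqᵢqⱼ/rᵢⱼ over all pairs.
Pair separations: r₁₂ = 2.66 m.
U = (2.17×10⁻⁷) = 2.17×10⁻⁷ J.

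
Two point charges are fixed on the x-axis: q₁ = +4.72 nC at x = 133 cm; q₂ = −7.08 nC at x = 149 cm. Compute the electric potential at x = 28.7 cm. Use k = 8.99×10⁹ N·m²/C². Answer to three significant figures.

-12.2 V

The total potential is the scalar sum of each charge's contribution, V = Σ kqᵢ/rᵢ.
Distances from the field point to each charge: r₁ = 1.04 m, r₂ = 1.20 m.
V = k[(4.72×10⁻⁹)/(1.04) + (-7.08×10⁻⁹)/(1.20)] = -12.2 V.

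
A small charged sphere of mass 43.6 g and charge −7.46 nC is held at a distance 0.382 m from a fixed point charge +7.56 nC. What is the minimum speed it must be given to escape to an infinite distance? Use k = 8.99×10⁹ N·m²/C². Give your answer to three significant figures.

7.80×10⁻³ m/s

To just escape, total mechanical energy must reach zero at infinity: ½mv²_min + U = 0, so ½mv²_min = −U = |kQq|/r.
|U| = |kQq|/r = (8.99×10⁹ N·m²/C²)(7.56×10⁻⁹)(7.46×10⁻⁹)/(0.382) = 1.33×10⁻⁶ J.
v_min = √(2|U|/m) = √(2·1.33×10⁻⁶/0.0436) = 7.80×10⁻³ m/s.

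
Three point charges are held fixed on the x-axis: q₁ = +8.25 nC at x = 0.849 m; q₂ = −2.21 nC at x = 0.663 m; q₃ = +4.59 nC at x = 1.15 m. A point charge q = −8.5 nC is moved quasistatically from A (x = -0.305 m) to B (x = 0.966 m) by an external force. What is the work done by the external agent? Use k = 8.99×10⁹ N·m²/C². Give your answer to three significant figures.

For quasistatic motion the external work equals the change in potential energy: W_ext = qΔV = q(V_B − V_A).
At A: distances to the source charges are 1.15 m, 0.968 m, 1.45 m; V_A = Σ kqᵢ/rᵢ = 72.1 V.
At B: distances to the source charges are 0.117 m, 0.303 m, 0.184 m; V_B = Σ kqᵢ/rᵢ = 793 V.
ΔV = V_B − V_A = 720 V.
W_ext = qΔV = (-8.50×10⁻⁹ C)(720 V) = -6.12×10⁻⁶ J.

-6.12×10⁻⁶ J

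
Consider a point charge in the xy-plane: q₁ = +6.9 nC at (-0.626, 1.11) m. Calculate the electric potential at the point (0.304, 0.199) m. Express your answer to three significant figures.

Electric potential is a scalar, so the contributions from each charge add algebraically: V = Σ kqᵢ/rᵢ.
Distances from the field point to each charge: r₁ = 1.30 m.
V = k[(6.90×10⁻⁹)/(1.30)] = 47.6 V.

47.6 V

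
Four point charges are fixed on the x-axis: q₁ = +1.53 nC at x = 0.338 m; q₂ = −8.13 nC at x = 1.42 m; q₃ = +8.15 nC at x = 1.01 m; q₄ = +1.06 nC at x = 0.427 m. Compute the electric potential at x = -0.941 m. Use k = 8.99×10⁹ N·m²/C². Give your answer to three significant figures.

24.3 V

The total potential is the scalar sum of each charge's contribution, V = Σ kqᵢ/rᵢ.
Distances from the field point to each charge: r₁ = 1.28 m, r₂ = 2.36 m, r₃ = 1.95 m, r₄ = 1.37 m.
V = k[(1.53×10⁻⁹)/(1.28) + (-8.13×10⁻⁹)/(2.36) + (8.15×10⁻⁹)/(1.95) + (1.06×10⁻⁹)/(1.37)] = 24.3 V.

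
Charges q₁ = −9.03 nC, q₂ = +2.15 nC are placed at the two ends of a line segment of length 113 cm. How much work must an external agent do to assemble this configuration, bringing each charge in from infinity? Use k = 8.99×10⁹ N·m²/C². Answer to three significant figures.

The assembly work is the sum of pairwise potential energies, U = Σ_{i<j} kqᵢqⱼ/rᵢⱼ.
The separation is r = 1.13 m.
U = (-1.54×10⁻⁷) = -1.54×10⁻⁷ J.

-1.54×10⁻⁷ J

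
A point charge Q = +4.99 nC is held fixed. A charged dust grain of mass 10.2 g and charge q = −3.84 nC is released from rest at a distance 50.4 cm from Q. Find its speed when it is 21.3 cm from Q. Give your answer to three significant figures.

Only the electrostatic force acts, so mechanical energy is conserved: ½mv² = U₁ − U₂ = kQq(1/r₁ − 1/r₂).
U₁ − U₂ = (8.99×10⁹ N·m²/C²)(4.99×10⁻⁹ C)(-3.84×10⁻⁹ C)(1/0.504 − 1/0.213) = 4.67×10⁻⁷ J.
v = √(2·4.67×10⁻⁷/0.0102) = 9.57×10⁻³ m/s.

9.57×10⁻³ m/s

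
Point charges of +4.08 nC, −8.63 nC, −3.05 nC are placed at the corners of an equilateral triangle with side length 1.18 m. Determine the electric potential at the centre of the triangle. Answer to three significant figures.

-100 V

The total potential is the scalar sum of each charge's contribution, V = Σ kqᵢ/rᵢ.
The distance from each vertex to the centroid is a/√3 = 0.681 m.
V = k[(4.08×10⁻⁹)/(0.681) + (-8.63×10⁻⁹)/(0.681) + (-3.05×10⁻⁹)/(0.681)] = -100 V.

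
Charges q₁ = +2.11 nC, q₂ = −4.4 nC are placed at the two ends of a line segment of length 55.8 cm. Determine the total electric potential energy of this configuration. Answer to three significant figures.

The work to assemble the configuration equals its total potential energy, U = Σ kqᵢqⱼ/rᵢⱼ over all pairs.
The separation is r = 0.558 m.
U = (-1.50×10⁻⁷) = -1.50×10⁻⁷ J.

-1.50×10⁻⁷ J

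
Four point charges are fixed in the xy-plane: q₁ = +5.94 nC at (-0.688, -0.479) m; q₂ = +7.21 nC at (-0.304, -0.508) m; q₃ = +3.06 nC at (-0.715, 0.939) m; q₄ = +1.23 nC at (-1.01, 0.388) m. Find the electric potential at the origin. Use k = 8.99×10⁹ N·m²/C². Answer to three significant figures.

Electric potential is a scalar, so the contributions from each charge add algebraically: V = Σ kqᵢ/rᵢ.
Distances from the field point to each charge: r₁ = 0.838 m, r₂ = 0.592 m, r₃ = 1.18 m, r₄ = 1.08 m.
V = k[(5.94×10⁻⁹)/(0.838) + (7.21×10⁻⁹)/(0.592) + (3.06×10⁻⁹)/(1.18) + (1.23×10⁻⁹)/(1.08)] = 207 V.

207 V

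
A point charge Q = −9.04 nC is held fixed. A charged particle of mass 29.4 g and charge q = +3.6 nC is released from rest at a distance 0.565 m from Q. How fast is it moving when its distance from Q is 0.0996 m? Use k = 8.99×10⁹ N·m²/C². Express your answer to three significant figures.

0.0128 m/s

Only the electrostatic force acts, so mechanical energy is conserved: ½mv² = U₁ − U₂ = kQq(1/r₁ − 1/r₂).
U₁ − U₂ = (8.99×10⁹ N·m²/C²)(-9.04×10⁻⁹ C)(3.60×10⁻⁹ C)(1/0.565 − 1/0.0996) = 2.42×10⁻⁶ J.
v = √(2·2.42×10⁻⁶/0.0294) = 0.0128 m/s.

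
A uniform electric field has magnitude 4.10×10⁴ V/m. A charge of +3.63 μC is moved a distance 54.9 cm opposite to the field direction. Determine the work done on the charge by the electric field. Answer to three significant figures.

-0.0817 J

The potential change for a displacement 54.9 cm opposite to the field direction is ΔV = +Ed = 2.25×10⁴ V.
W_field = −qΔV = -0.0817 J.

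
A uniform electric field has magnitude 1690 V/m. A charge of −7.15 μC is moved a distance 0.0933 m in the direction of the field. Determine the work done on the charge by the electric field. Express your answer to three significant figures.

The potential change for a displacement 0.0933 m in the direction of the field is ΔV = −Ed = -158 V.
W_field = −qΔV = -1.13×10⁻³ J.

-1.13×10⁻³ J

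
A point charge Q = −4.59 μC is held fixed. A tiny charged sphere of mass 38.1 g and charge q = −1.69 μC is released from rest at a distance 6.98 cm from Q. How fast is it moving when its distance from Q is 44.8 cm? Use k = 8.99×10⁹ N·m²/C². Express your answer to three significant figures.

Only the electrostatic force acts, so mechanical energy is conserved: ½mv² = U₁ − U₂ = kQq(1/r₁ − 1/r₂).
U₁ − U₂ = (8.99×10⁹ N·m²/C²)(-4.59×10⁻⁶ C)(-1.69×10⁻⁶ C)(1/0.0698 − 1/0.448) = 0.843 J.
v = √(2·0.843/0.0381) = 6.65 m/s.

6.65 m/s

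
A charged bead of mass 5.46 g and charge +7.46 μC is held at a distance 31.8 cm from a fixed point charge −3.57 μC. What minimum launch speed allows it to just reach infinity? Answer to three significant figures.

To just escape, total mechanical energy must reach zero at infinity: ½mv²_min + U = 0, so ½mv²_min = −U = |kQq|/r.
|U| = |kQq|/r = (8.99×10⁹ N·m²/C²)(3.57×10⁻⁶)(7.46×10⁻⁶)/(0.318) = 0.753 J.
v_min = √(2|U|/m) = √(2·0.753/5.46×10⁻³) = 16.6 m/s.

16.6 m/s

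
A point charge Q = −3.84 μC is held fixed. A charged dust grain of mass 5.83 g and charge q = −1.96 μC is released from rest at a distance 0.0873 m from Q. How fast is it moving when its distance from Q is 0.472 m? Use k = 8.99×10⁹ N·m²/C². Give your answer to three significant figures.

Only the electrostatic force acts, so mechanical energy is conserved: ½mv² = U₁ − U₂ = kQq(1/r₁ − 1/r₂).
U₁ − U₂ = (8.99×10⁹ N·m²/C²)(-3.84×10⁻⁶ C)(-1.96×10⁻⁶ C)(1/0.0873 − 1/0.472) = 0.632 J.
v = √(2·0.632/5.83×10⁻³) = 14.7 m/s.

14.7 m/s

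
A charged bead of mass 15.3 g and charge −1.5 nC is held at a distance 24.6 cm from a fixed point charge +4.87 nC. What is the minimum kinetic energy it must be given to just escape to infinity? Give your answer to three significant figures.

To just escape, total mechanical energy must reach zero at infinity: ½mv²_min + U = 0, so ½mv²_min = −U = |kQq|/r.
|U| = |kQq|/r = (8.99×10⁹ N·m²/C²)(4.87×10⁻⁹)(1.50×10⁻⁹)/(0.246) = 2.67×10⁻⁷ J.

2.67×10⁻⁷ J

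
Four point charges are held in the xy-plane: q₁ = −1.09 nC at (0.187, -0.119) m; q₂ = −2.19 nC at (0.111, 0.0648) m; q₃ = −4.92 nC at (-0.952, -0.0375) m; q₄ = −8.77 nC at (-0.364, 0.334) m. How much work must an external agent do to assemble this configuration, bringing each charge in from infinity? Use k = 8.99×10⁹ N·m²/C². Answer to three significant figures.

1.24×10⁻⁶ J

The work to assemble the configuration equals its total potential energy, U = Σ kqᵢqⱼ/rᵢⱼ over all pairs.
Pair separations: r₁₂ = 0.199 m, r₁₃ = 1.14 m, r₁₄ = 0.713 m, r₂₃ = 1.07 m, r₂₄ = 0.546 m, r₃₄ = 0.696 m.
Summing all 6 pair terms gives U = 1.24×10⁻⁶ J.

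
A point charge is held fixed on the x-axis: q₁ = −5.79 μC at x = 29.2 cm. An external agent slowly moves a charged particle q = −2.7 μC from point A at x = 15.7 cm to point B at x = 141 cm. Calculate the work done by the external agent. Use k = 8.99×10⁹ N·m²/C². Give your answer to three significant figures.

-0.915 J

For quasistatic motion the external work equals the change in potential energy: W_ext = qΔV = q(V_B − V_A).
At A: distance to the source charge is 0.135 m; V_A = kq₁/r = -3.86×10⁵ V.
At B: distance to the source charge is 1.12 m; V_B = kq₁/r = -4.66×10⁴ V.
ΔV = V_B − V_A = 3.39×10⁵ V.
W_ext = qΔV = (-2.70×10⁻⁶ C)(3.39×10⁵ V) = -0.915 J.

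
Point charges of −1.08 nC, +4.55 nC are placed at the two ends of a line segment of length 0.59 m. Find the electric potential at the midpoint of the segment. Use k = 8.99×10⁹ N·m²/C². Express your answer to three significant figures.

106 V

Electric potential is a scalar, so the contributions from each charge add algebraically: V = Σ kqᵢ/rᵢ.
Each charge is 0.295 m from the midpoint.
V = k[(-1.08×10⁻⁹)/(0.295) + (4.55×10⁻⁹)/(0.295)] = 106 V.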